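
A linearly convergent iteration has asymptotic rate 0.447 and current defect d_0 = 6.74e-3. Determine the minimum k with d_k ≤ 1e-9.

After k steps, d_k ≈ 6.74e-3·0.447^k.
Need 0.447^k ≤ 1e-9/6.74e-3 = 1.48368e-07.
k ≥ ln(1.48368e-07)/ln(0.447) = -15.7236/-0.80520 = 19.528.
Smallest integer k = 20.

20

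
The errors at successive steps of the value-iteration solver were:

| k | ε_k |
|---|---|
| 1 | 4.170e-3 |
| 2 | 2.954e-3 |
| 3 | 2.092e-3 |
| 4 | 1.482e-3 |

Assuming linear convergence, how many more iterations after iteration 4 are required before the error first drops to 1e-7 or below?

28

Rate ρ ≈ ε_4/ε_3 = 1.482e-3/2.092e-3 = 0.7084.
After j more steps, ε_{4+j} ≈ 1.482e-3·ρ^j; need ρ^j ≤ 1e-7/1.482e-3 = 6.74764e-05.
j ≥ ln(6.74764e-05)/ln(0.7084) = -9.6037/-0.34475 = 27.857.
So 28 more iterations are needed.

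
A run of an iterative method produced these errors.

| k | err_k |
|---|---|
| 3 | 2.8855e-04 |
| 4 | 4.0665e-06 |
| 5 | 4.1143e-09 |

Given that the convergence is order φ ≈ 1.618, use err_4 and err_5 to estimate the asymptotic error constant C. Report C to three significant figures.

2.17

C ≈ err_5 / err_4^1.618
  = 4.1143e-09 / (4.0665e-06)^1.618
  = 4.1143e-09 / 1.89548e-09 ≈ 2.1706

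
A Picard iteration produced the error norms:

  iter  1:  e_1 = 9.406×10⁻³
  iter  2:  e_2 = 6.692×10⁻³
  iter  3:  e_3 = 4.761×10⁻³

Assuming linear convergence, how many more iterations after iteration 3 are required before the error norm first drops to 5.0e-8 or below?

34

Rate ρ ≈ e_3/e_2 = 4.761×10⁻³/6.692×10⁻³ = 0.7114.
After j more steps, e_{3+j} ≈ 4.761×10⁻³·ρ^j; need ρ^j ≤ 5.0e-8/4.761×10⁻³ = 1.0502e-05.
j ≥ ln(1.0502e-05)/ln(0.7114) = -11.4639/-0.34052 = 33.666.
So 34 more iterations are needed.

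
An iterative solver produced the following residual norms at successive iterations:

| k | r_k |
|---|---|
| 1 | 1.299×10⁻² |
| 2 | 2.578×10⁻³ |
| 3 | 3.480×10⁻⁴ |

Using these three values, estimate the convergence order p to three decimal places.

1.238

p ≈ ln(r_3/r_2) / ln(r_2/r_1)
  = ln(3.480×10⁻⁴/2.578×10⁻³) / ln(2.578×10⁻³/1.299×10⁻²)
  = ln(0.134988) / ln(0.19846)
  = -2.002569 / -1.617168 ≈ 1.238318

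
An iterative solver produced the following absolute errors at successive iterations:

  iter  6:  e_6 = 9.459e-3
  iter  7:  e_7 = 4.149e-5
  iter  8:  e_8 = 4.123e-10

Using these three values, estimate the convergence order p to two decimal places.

p ≈ ln(e_8/e_7) / ln(e_7/e_6)
  = ln(4.123e-10/4.149e-5) / ln(4.149e-5/9.459e-3)
  = ln(9.93733e-06) / ln(0.0043863)
  = -11.51921 / -5.42927 ≈ 2.12169

2.12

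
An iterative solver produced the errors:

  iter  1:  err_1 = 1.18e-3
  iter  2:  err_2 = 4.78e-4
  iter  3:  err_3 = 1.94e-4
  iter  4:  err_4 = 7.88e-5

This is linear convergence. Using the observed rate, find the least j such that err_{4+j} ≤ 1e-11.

Rate ρ ≈ err_4/err_3 = 7.88e-5/1.94e-4 = 0.4062.
After j more steps, err_{4+j} ≈ 7.88e-5·ρ^j; need ρ^j ≤ 1e-11/7.88e-5 = 1.26904e-07.
j ≥ ln(1.26904e-07)/ln(0.4062) = -15.8798/-0.90091 = 17.626.
So 18 more iterations are needed.

18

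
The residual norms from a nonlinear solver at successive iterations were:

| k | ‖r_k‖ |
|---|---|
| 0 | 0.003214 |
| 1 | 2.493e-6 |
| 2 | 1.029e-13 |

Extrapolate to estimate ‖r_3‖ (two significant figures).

3.0e-31

First estimate the order: p ≈ ln(‖r_2‖/‖r_1‖) / ln(‖r_1‖/‖r_0‖) = ln(1.029e-13/2.493e-6)/ln(2.493e-6/0.003214) = ln(4.12756e-08)/ln(0.000775669) ≈ 2.3741.
Then ‖r_3‖ ≈ ‖r_2‖·(‖r_2‖/‖r_1‖)^p = 1.029e-13·(4.12756e-08)^2.3741 = 1.029e-13·2.94386e-18 ≈ 3.029e-31.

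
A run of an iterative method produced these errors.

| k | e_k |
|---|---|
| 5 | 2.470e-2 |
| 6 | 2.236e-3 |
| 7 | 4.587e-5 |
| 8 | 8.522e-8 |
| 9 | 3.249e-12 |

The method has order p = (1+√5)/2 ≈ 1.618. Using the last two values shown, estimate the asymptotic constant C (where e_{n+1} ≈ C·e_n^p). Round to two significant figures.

C ≈ e_9 / e_8^1.618
  = 3.249e-12 / (8.522e-8)^1.618
  = 3.249e-12 / 3.64432e-12 ≈ 0.89152

0.89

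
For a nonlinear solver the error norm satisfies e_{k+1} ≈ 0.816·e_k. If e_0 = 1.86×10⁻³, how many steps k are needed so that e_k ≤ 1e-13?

117

After k steps, e_k ≈ 1.86×10⁻³·0.816^k.
Need 0.816^k ≤ 1e-13/1.86×10⁻³ = 5.37634e-11.
k ≥ ln(5.37634e-11)/ln(0.816) = -23.6464/-0.20334 = 116.290.
Smallest integer k = 117.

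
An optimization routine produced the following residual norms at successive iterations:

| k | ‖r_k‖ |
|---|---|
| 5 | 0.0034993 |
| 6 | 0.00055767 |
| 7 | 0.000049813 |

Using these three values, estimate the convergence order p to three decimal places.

1.315

p ≈ ln(‖r_7‖/‖r_6‖) / ln(‖r_6‖/‖r_5‖)
  = ln(0.000049813/0.00055767) / ln(0.00055767/0.0034993)
  = ln(0.0893234) / ln(0.159366)
  = -2.415492 / -1.836552 ≈ 1.315232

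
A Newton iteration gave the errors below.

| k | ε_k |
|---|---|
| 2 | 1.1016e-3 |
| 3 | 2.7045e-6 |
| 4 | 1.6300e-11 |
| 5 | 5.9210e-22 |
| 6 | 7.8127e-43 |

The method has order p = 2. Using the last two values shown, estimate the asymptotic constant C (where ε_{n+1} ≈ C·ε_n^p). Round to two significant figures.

2.2

C ≈ ε_6 / ε_5^2
  = 7.8127e-43 / (5.9210e-22)^2
  = 7.8127e-43 / 3.50582e-43 ≈ 2.2285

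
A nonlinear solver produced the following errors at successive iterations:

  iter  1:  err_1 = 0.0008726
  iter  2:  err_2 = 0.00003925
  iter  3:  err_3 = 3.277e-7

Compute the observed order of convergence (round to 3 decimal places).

1.543

p ≈ ln(err_3/err_2) / ln(err_2/err_1)
  = ln(3.277e-7/0.00003925) / ln(0.00003925/0.0008726)
  = ln(0.00834904) / ln(0.0449805)
  = -4.785609 / -3.101526 ≈ 1.542985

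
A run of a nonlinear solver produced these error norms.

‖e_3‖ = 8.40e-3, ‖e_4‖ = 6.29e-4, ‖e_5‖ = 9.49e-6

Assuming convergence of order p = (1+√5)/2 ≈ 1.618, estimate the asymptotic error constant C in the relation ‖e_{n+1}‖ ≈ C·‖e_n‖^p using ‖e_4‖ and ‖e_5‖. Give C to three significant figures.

C ≈ ‖e_5‖ / ‖e_4‖^1.618
  = 9.49e-6 / (6.29e-4)^1.618
  = 9.49e-6 / 6.61023e-06 ≈ 1.4357

1.44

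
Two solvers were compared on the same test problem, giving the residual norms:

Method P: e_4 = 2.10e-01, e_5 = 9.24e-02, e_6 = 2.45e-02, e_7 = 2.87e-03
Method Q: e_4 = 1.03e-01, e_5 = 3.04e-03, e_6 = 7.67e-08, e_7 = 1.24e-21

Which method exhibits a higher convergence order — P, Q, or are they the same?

Q

Method P: p ≈ ln(2.87e-03/2.45e-02)/ln(2.45e-02/9.24e-02) ≈ 1.62.
Method Q: p ≈ ln(1.24e-21/7.67e-08)/ln(7.67e-08/3.04e-03) ≈ 3.00.
Method Q has the higher order (≈3.0 vs ≈1.6).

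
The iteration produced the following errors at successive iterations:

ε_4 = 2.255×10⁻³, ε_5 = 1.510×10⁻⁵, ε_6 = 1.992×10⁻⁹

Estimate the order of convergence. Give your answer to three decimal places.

1.784

p ≈ ln(ε_6/ε_5) / ln(ε_5/ε_4)
  = ln(1.992×10⁻⁹/1.510×10⁻⁵) / ln(1.510×10⁻⁵/2.255×10⁻³)
  = ln(0.000131921) / ln(0.00669623)
  = -8.933307 / -5.006211 ≈ 1.784445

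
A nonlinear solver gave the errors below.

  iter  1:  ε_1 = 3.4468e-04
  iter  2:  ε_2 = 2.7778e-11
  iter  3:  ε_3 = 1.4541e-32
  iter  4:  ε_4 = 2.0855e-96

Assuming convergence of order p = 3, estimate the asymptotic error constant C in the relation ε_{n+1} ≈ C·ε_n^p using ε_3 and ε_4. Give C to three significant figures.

0.678

C ≈ ε_4 / ε_3^3
  = 2.0855e-96 / (1.4541e-32)^3
  = 2.0855e-96 / 3.07456e-96 ≈ 0.67831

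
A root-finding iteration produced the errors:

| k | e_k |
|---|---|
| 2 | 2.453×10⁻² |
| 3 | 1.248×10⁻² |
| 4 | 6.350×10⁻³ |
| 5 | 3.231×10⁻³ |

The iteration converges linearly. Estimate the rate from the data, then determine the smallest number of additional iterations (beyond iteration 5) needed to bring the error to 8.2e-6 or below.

Rate ρ ≈ e_5/e_4 = 3.231×10⁻³/6.350×10⁻³ = 0.5088.
After j more steps, e_{5+j} ≈ 3.231×10⁻³·ρ^j; need ρ^j ≤ 8.2e-6/3.231×10⁻³ = 0.00253791.
j ≥ ln(0.00253791)/ln(0.5088) = -5.9764/-0.67570 = 8.845.
So 9 more iterations are needed.

9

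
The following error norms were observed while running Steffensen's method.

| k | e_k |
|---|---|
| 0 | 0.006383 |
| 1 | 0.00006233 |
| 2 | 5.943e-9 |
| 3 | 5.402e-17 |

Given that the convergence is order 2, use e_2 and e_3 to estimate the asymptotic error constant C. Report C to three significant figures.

C ≈ e_3 / e_2^2
  = 5.402e-17 / (5.943e-9)^2
  = 5.402e-17 / 3.53192e-17 ≈ 1.5295

1.53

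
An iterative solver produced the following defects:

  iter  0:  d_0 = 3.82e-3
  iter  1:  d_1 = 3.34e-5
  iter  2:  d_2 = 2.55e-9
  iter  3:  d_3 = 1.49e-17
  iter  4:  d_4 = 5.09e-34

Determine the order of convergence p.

Consecutive ratios: d_4/d_3 = 5.09e-34/1.49e-17 = 3.41611e-17, d_3/d_2 = 1.49e-17/2.55e-9 = 5.84314e-09.
p ≈ ln(3.41611e-17)/ln(5.84314e-09) = -37.9154/-18.9580 ≈ 2.00.
So the convergence is quadratic (order 2).

2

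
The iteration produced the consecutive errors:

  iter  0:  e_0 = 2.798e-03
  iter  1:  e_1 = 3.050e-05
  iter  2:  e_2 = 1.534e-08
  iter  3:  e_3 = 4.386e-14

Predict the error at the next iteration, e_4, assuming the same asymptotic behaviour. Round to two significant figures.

2.1e-23

First estimate the order: p ≈ ln(e_3/e_2) / ln(e_2/e_1) = ln(4.386e-14/1.534e-08)/ln(1.534e-08/3.050e-05) = ln(2.85919e-06)/ln(0.000502951) ≈ 1.6807.
Then e_4 ≈ e_3·(e_3/e_2)^p = 4.386e-14·(2.85919e-06)^1.6807 = 4.386e-14·4.81513e-10 ≈ 2.112e-23.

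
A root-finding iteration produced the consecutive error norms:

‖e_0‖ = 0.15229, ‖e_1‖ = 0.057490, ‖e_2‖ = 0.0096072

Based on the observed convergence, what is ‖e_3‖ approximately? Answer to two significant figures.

First estimate the order: p ≈ ln(‖e_2‖/‖e_1‖) / ln(‖e_1‖/‖e_0‖) = ln(0.0096072/0.057490)/ln(0.057490/0.15229) = ln(0.167111)/ln(0.377503) ≈ 1.8365.
Then ‖e_3‖ ≈ ‖e_2‖·(‖e_2‖/‖e_1‖)^p = 0.0096072·(0.167111)^1.8365 = 0.0096072·0.0374153 ≈ 0.0003595.

3.6e-4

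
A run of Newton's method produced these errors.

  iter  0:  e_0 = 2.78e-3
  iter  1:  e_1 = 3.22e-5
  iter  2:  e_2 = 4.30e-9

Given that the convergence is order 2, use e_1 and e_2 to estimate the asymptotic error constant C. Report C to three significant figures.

4.15

C ≈ e_2 / e_1^2
  = 4.30e-9 / (3.22e-5)^2
  = 4.30e-9 / 1.03684e-09 ≈ 4.1472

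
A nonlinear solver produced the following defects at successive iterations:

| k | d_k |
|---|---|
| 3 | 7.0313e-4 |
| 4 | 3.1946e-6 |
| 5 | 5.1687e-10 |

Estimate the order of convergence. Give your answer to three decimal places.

1.618

p ≈ ln(d_5/d_4) / ln(d_4/d_3)
  = ln(5.1687e-10/3.1946e-6) / ln(3.1946e-6/7.0313e-4)
  = ln(0.000161795) / ln(0.0045434)
  = -8.729180 / -5.394080 ≈ 1.618289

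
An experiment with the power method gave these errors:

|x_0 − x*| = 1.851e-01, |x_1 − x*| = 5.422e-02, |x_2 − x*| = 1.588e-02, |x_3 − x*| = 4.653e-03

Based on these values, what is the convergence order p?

Consecutive ratios: |x_3 − x*|/|x_2 − x*| = 4.653e-03/1.588e-02 = 0.29301, |x_2 − x*|/|x_1 − x*| = 1.588e-02/5.422e-02 = 0.292881.
p ≈ ln(0.29301)/ln(0.292881) = -1.2275/-1.2280 ≈ 1.00.
So the convergence is linear (order 1).

1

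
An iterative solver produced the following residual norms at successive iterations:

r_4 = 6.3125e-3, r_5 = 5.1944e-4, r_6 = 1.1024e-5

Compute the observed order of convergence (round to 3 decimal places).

1.543

p ≈ ln(r_6/r_5) / ln(r_5/r_4)
  = ln(1.1024e-5/5.1944e-4) / ln(5.1944e-4/6.3125e-3)
  = ln(0.0212229) / ln(0.0822875)
  = -3.852674 / -2.497536 ≈ 1.542590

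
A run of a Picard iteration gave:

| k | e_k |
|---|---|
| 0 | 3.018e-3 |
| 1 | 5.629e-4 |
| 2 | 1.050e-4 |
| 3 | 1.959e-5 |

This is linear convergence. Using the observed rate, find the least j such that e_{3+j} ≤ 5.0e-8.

Rate ρ ≈ e_3/e_2 = 1.959e-5/1.050e-4 = 0.1866.
After j more steps, e_{3+j} ≈ 1.959e-5·ρ^j; need ρ^j ≤ 5.0e-8/1.959e-5 = 0.00255232.
j ≥ ln(0.00255232)/ln(0.1866) = -5.9708/-1.67879 = 3.557.
So 4 more iterations are needed.

4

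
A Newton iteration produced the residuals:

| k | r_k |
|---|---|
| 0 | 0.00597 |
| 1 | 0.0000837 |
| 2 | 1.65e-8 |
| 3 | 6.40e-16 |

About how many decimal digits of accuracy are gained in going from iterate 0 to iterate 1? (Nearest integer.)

2

Digits gained ≈ log₁₀(r_0/r_1) = log₁₀(0.00597/0.0000837) = log₁₀(71.3262) ≈ 1.853.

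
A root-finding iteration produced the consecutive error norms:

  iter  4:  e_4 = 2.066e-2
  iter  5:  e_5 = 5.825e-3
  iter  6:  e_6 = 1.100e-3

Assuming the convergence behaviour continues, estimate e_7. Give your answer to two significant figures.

First estimate the order: p ≈ ln(e_6/e_5) / ln(e_5/e_4) = ln(1.100e-3/5.825e-3)/ln(5.825e-3/2.066e-2) = ln(0.188841)/ln(0.281946) ≈ 1.3166.
Then e_7 ≈ e_6·(e_6/e_5)^p = 1.100e-3·(0.188841)^1.3166 = 1.100e-3·0.111406 ≈ 0.0001225.

1.2e-4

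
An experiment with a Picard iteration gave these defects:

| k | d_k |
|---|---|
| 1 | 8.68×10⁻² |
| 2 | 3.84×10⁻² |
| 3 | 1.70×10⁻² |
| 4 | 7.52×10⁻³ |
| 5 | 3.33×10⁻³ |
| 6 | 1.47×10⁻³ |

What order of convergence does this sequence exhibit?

1

Consecutive ratios: d_6/d_5 = 1.47×10⁻³/3.33×10⁻³ = 0.441441, d_5/d_4 = 3.33×10⁻³/7.52×10⁻³ = 0.442819.
p ≈ ln(0.441441)/ln(0.442819) = -0.8177/-0.8146 ≈ 1.00.
So the convergence is linear (order 1).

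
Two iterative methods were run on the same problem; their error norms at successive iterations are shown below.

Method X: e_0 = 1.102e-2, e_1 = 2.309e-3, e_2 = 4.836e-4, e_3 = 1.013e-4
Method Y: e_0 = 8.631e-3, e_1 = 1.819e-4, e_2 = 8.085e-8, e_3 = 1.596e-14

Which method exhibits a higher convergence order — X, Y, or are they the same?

Method X: p ≈ ln(1.013e-4/4.836e-4)/ln(4.836e-4/2.309e-3) ≈ 1.00.
Method Y: p ≈ ln(1.596e-14/8.085e-8)/ln(8.085e-8/1.819e-4) ≈ 2.00.
Method Y has the higher order (≈2.0 vs ≈1.0).

Y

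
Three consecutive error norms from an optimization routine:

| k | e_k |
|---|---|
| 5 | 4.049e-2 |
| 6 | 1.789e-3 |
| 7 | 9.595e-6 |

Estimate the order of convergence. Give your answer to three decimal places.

p ≈ ln(e_7/e_6) / ln(e_6/e_5)
  = ln(9.595e-6/1.789e-3) / ln(1.789e-3/4.049e-2)
  = ln(0.00536333) / ln(0.0441837)
  = -5.228170 / -3.119399 ≈ 1.676018

1.676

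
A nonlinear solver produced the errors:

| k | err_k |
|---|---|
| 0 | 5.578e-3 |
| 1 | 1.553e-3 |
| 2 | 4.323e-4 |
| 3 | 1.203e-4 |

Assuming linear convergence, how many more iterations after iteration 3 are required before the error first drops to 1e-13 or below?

17

Rate ρ ≈ err_3/err_2 = 1.203e-4/4.323e-4 = 0.2783.
After j more steps, err_{3+j} ≈ 1.203e-4·ρ^j; need ρ^j ≤ 1e-13/1.203e-4 = 8.31255e-10.
j ≥ ln(8.31255e-10)/ln(0.2783) = -20.9081/-1.27906 = 16.346.
So 17 more iterations are needed.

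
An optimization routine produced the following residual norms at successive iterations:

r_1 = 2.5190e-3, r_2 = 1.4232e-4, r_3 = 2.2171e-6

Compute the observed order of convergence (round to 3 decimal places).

p ≈ ln(r_3/r_2) / ln(r_2/r_1)
  = ln(2.2171e-6/1.4232e-4) / ln(1.4232e-4/2.5190e-3)
  = ln(0.0155783) / ln(0.0564986)
  = -4.161876 / -2.873539 ≈ 1.448345

1.448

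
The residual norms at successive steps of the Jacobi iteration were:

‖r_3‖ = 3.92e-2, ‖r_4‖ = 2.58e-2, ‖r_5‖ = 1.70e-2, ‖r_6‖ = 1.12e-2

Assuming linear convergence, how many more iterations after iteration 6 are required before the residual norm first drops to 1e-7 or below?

Rate ρ ≈ ‖r_6‖/‖r_5‖ = 1.12e-2/1.70e-2 = 0.6588.
After j more steps, ‖r_{6+j}‖ ≈ 1.12e-2·ρ^j; need ρ^j ≤ 1e-7/1.12e-2 = 8.92857e-06.
j ≥ ln(8.92857e-06)/ln(0.6588) = -11.6263/-0.41734 = 27.858.
So 28 more iterations are needed.

28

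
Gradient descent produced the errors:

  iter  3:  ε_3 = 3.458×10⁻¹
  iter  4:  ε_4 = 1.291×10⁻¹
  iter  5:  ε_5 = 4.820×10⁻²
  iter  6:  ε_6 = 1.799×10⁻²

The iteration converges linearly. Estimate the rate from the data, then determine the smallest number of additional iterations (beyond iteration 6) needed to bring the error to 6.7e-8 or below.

Rate ρ ≈ ε_6/ε_5 = 1.799×10⁻²/4.820×10⁻² = 0.3732.
After j more steps, ε_{6+j} ≈ 1.799×10⁻²·ρ^j; need ρ^j ≤ 6.7e-8/1.799×10⁻² = 3.72429e-06.
j ≥ ln(3.72429e-06)/ln(0.3732) = -12.5006/-0.98564 = 12.683.
So 13 more iterations are needed.

13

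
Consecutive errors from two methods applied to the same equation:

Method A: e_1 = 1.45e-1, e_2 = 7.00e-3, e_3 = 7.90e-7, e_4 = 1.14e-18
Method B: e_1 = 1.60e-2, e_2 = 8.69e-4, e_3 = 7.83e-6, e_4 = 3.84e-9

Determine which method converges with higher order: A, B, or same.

Method A: p ≈ ln(1.14e-18/7.90e-7)/ln(7.90e-7/7.00e-3) ≈ 3.00.
Method B: p ≈ ln(3.84e-9/7.83e-6)/ln(7.83e-6/8.69e-4) ≈ 1.62.
Method A has the higher order (≈3.0 vs ≈1.6).

A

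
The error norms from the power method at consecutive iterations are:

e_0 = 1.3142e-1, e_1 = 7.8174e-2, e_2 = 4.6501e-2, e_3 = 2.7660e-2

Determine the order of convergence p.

Consecutive ratios: e_3/e_2 = 2.7660e-2/4.6501e-2 = 0.594826, e_2/e_1 = 4.6501e-2/7.8174e-2 = 0.59484.
p ≈ ln(0.594826)/ln(0.59484) = -0.5195/-0.5195 ≈ 1.00.
So the convergence is linear (order 1).

1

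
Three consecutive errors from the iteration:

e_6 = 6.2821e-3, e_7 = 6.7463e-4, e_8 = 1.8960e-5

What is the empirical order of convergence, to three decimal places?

1.601

p ≈ ln(e_8/e_7) / ln(e_7/e_6)
  = ln(1.8960e-5/6.7463e-4) / ln(6.7463e-4/6.2821e-3)
  = ln(0.0281043) / ln(0.107389)
  = -3.571833 / -2.231298 ≈ 1.600787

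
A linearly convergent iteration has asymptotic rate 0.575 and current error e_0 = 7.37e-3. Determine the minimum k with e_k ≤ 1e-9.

29

After k steps, e_k ≈ 7.37e-3·0.575^k.
Need 0.575^k ≤ 1e-9/7.37e-3 = 1.35685e-07.
k ≥ ln(1.35685e-07)/ln(0.575) = -15.8129/-0.55339 = 28.575.
Smallest integer k = 29.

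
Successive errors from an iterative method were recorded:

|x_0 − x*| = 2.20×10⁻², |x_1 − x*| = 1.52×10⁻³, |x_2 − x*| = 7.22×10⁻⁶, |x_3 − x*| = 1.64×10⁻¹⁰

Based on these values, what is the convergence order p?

2

Consecutive ratios: |x_3 − x*|/|x_2 − x*| = 1.64×10⁻¹⁰/7.22×10⁻⁶ = 2.27147e-05, |x_2 − x*|/|x_1 − x*| = 7.22×10⁻⁶/1.52×10⁻³ = 0.00475.
p ≈ ln(2.27147e-05)/ln(0.00475) = -10.6925/-5.3496 ≈ 2.00.
So the convergence is quadratic (order 2).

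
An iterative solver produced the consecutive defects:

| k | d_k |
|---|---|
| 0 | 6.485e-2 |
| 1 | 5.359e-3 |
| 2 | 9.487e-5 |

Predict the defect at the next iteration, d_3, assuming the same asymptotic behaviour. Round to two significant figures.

1.4e-7

First estimate the order: p ≈ ln(d_2/d_1) / ln(d_1/d_0) = ln(9.487e-5/5.359e-3)/ln(5.359e-3/6.485e-2) = ln(0.0177029)/ln(0.0826369) ≈ 1.6179.
Then d_3 ≈ d_2·(d_2/d_1)^p = 9.487e-5·(0.0177029)^1.6179 = 9.487e-5·0.0014639 ≈ 1.389e-07.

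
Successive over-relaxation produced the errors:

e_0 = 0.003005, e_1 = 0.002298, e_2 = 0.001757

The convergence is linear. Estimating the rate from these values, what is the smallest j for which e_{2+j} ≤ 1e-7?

Rate ρ ≈ e_2/e_1 = 0.001757/0.002298 = 0.7646.
After j more steps, e_{2+j} ≈ 0.001757·ρ^j; need ρ^j ≤ 1e-7/0.001757 = 5.69152e-05.
j ≥ ln(5.69152e-05)/ln(0.7646) = -9.7739/-0.26840 = 36.415.
So 37 more iterations are needed.

37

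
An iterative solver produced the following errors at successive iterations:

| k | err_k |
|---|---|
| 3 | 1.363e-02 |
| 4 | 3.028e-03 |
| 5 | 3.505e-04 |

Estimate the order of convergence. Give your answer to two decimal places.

1.43

p ≈ ln(err_5/err_4) / ln(err_4/err_3)
  = ln(3.505e-04/3.028e-03) / ln(3.028e-03/1.363e-02)
  = ln(0.115753) / ln(0.222157)
  = -2.15630 / -1.50437 ≈ 1.43336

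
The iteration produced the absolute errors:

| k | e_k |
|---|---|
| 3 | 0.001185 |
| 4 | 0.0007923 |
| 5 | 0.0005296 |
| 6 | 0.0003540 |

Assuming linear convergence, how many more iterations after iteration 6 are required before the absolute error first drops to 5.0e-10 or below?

Rate ρ ≈ e_6/e_5 = 0.0003540/0.0005296 = 0.6684.
After j more steps, e_{6+j} ≈ 0.0003540·ρ^j; need ρ^j ≤ 5.0e-10/0.0003540 = 1.41243e-06.
j ≥ ln(1.41243e-06)/ln(0.6684) = -13.4702/-0.40287 = 33.436.
So 34 more iterations are needed.

34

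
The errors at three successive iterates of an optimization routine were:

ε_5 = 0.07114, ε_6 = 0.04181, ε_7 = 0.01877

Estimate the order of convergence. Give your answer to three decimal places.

p ≈ ln(ε_7/ε_6) / ln(ε_6/ε_5)
  = ln(0.01877/0.04181) / ln(0.04181/0.07114)
  = ln(0.448936) / ln(0.587714)
  = -0.800875 / -0.531515 ≈ 1.506778

1.507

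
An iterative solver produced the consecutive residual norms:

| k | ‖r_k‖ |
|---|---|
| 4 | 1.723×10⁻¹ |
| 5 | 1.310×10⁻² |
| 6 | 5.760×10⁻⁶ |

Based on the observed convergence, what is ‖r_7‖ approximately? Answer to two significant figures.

First estimate the order: p ≈ ln(‖r_6‖/‖r_5‖) / ln(‖r_5‖/‖r_4‖) = ln(5.760×10⁻⁶/1.310×10⁻²)/ln(1.310×10⁻²/1.723×10⁻¹) = ln(0.000439695)/ln(0.0760302) ≈ 2.9998.
Then ‖r_7‖ ≈ ‖r_6‖·(‖r_6‖/‖r_5‖)^p = 5.760×10⁻⁶·(0.000439695)^2.9998 = 5.760×10⁻⁶·8.51385e-11 ≈ 4.904e-16.

4.9e-16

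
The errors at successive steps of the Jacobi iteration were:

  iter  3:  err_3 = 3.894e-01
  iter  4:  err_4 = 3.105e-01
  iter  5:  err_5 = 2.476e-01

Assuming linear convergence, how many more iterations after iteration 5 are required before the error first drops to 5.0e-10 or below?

Rate ρ ≈ err_5/err_4 = 2.476e-01/3.105e-01 = 0.7974.
After j more steps, err_{5+j} ≈ 2.476e-01·ρ^j; need ρ^j ≤ 5.0e-10/2.476e-01 = 2.01939e-09.
j ≥ ln(2.01939e-09)/ln(0.7974) = -20.0205/-0.22640 = 88.430.
So 89 more iterations are needed.

89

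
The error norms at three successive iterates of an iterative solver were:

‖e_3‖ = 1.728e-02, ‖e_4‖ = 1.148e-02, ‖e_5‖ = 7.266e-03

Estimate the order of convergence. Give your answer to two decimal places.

p ≈ ln(‖e_5‖/‖e_4‖) / ln(‖e_4‖/‖e_3‖)
  = ln(7.266e-03/1.148e-02) / ln(1.148e-02/1.728e-02)
  = ln(0.632927) / ln(0.664352)
  = -0.45740 / -0.40894 ≈ 1.11850

1.12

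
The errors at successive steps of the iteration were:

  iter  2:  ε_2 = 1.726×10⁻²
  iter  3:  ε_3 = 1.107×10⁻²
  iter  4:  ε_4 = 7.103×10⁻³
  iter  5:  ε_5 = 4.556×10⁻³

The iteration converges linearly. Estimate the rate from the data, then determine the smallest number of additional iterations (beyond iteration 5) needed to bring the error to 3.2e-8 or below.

Rate ρ ≈ ε_5/ε_4 = 4.556×10⁻³/7.103×10⁻³ = 0.6414.
After j more steps, ε_{5+j} ≈ 4.556×10⁻³·ρ^j; need ρ^j ≤ 3.2e-8/4.556×10⁻³ = 7.02371e-06.
j ≥ ln(7.02371e-06)/ln(0.6414) = -11.8662/-0.44410 = 26.720.
So 27 more iterations are needed.

27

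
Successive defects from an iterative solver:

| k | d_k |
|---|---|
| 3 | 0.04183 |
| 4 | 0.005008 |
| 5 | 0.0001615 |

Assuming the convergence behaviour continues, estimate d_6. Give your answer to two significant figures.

First estimate the order: p ≈ ln(d_5/d_4) / ln(d_4/d_3) = ln(0.0001615/0.005008)/ln(0.005008/0.04183) = ln(0.0322484)/ln(0.119723) ≈ 1.6180.
Then d_6 ≈ d_5·(d_5/d_4)^p = 0.0001615·(0.0322484)^1.6180 = 0.0001615·0.00386159 ≈ 6.236e-07.

6.2e-7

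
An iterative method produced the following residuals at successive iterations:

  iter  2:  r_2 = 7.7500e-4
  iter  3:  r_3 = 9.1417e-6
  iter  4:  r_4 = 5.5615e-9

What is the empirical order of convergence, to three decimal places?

p ≈ ln(r_4/r_3) / ln(r_3/r_2)
  = ln(5.5615e-9/9.1417e-6) / ln(9.1417e-6/7.7500e-4)
  = ln(0.000608366) / ln(0.0117957)
  = -7.404734 / -4.440020 ≈ 1.667725

1.668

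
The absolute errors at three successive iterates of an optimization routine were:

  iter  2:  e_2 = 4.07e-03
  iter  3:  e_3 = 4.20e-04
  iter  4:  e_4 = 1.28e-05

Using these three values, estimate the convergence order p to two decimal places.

p ≈ ln(e_4/e_3) / ln(e_3/e_2)
  = ln(1.28e-05/4.20e-04) / ln(4.20e-04/4.07e-03)
  = ln(0.0304762) / ln(0.103194)
  = -3.49081 / -2.27114 ≈ 1.53703

1.54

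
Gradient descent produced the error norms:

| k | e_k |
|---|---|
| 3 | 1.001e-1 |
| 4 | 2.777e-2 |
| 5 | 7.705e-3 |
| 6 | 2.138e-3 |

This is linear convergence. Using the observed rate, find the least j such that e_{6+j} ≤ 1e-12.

17

Rate ρ ≈ e_6/e_5 = 2.138e-3/7.705e-3 = 0.2775.
After j more steps, e_{6+j} ≈ 2.138e-3·ρ^j; need ρ^j ≤ 1e-12/2.138e-3 = 4.67727e-10.
j ≥ ln(4.67727e-10)/ln(0.2775) = -21.4831/-1.28193 = 16.758.
So 17 more iterations are needed.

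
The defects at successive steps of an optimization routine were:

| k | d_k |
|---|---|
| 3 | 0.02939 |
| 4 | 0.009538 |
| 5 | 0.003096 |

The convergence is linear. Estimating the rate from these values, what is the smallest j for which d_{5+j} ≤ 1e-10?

Rate ρ ≈ d_5/d_4 = 0.003096/0.009538 = 0.3246.
After j more steps, d_{5+j} ≈ 0.003096·ρ^j; need ρ^j ≤ 1e-10/0.003096 = 3.22997e-08.
j ≥ ln(3.22997e-08)/ln(0.3246) = -17.2482/-1.12516 = 15.330.
So 16 more iterations are needed.

16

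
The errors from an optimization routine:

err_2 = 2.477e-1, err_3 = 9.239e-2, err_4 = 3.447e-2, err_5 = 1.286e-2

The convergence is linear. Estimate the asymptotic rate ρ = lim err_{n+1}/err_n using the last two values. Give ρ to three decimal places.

ρ ≈ err_5/err_4 = 1.286e-2/3.447e-2 = 0.37308

0.373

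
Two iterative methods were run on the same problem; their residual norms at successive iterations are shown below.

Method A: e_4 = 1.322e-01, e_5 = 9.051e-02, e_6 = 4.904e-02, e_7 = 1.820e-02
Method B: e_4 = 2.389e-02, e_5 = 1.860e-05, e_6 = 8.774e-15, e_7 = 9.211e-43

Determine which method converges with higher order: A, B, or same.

Method A: p ≈ ln(1.820e-02/4.904e-02)/ln(4.904e-02/9.051e-02) ≈ 1.62.
Method B: p ≈ ln(9.211e-43/8.774e-15)/ln(8.774e-15/1.860e-05) ≈ 3.00.
Method B has the higher order (≈3.0 vs ≈1.6).

B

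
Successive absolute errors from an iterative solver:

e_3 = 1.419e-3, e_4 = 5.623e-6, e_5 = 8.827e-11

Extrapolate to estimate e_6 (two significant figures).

First estimate the order: p ≈ ln(e_5/e_4) / ln(e_4/e_3) = ln(8.827e-11/5.623e-6)/ln(5.623e-6/1.419e-3) = ln(1.5698e-05)/ln(0.00396265) ≈ 2.0001.
Then e_6 ≈ e_5·(e_5/e_4)^p = 8.827e-11·(1.5698e-05)^2.0001 = 8.827e-11·2.46155e-10 ≈ 2.173e-20.

2.2e-20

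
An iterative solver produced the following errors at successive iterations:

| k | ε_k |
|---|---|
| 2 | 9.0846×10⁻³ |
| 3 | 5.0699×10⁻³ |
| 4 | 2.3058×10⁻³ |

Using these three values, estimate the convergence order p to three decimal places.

1.351

p ≈ ln(ε_4/ε_3) / ln(ε_3/ε_2)
  = ln(2.3058×10⁻³/5.0699×10⁻³) / ln(5.0699×10⁻³/9.0846×10⁻³)
  = ln(0.454802) / ln(0.558076)
  = -0.787893 / -0.583260 ≈ 1.350844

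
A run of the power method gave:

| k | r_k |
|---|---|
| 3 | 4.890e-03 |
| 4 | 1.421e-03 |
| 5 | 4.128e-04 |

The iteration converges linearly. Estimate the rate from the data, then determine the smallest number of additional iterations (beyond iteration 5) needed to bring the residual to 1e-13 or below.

18

Rate ρ ≈ r_5/r_4 = 4.128e-04/1.421e-03 = 0.2905.
After j more steps, r_{5+j} ≈ 4.128e-04·ρ^j; need ρ^j ≤ 1e-13/4.128e-04 = 2.42248e-10.
j ≥ ln(2.42248e-10)/ln(0.2905) = -22.1411/-1.23615 = 17.911.
So 18 more iterations are needed.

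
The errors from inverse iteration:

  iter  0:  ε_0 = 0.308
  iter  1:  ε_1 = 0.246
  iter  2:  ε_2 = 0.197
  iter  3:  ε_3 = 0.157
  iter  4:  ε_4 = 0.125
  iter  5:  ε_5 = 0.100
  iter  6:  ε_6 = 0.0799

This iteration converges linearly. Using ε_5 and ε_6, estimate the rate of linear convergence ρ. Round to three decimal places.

ρ ≈ ε_6/ε_5 = 0.0799/0.100 = 0.79900

0.799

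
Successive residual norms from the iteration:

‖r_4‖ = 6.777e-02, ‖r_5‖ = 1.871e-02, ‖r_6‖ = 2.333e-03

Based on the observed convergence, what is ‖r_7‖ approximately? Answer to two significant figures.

First estimate the order: p ≈ ln(‖r_6‖/‖r_5‖) / ln(‖r_5‖/‖r_4‖) = ln(2.333e-03/1.871e-02)/ln(1.871e-02/6.777e-02) = ln(0.124693)/ln(0.276081) ≈ 1.6176.
Then ‖r_7‖ ≈ ‖r_6‖·(‖r_6‖/‖r_5‖)^p = 2.333e-03·(0.124693)^1.6176 = 2.333e-03·0.0344694 ≈ 8.042e-05.

8.0e-5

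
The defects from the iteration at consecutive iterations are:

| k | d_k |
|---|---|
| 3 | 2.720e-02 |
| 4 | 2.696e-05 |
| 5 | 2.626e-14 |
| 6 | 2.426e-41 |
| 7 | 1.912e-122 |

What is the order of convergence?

Consecutive ratios: d_7/d_6 = 1.912e-122/2.426e-41 = 7.88129e-82, d_6/d_5 = 2.426e-41/2.626e-14 = 9.23839e-28.
p ≈ ln(7.88129e-82)/ln(9.23839e-28) = -186.7475/-62.2490 ≈ 3.00.
So the convergence is cubic (order 3).

3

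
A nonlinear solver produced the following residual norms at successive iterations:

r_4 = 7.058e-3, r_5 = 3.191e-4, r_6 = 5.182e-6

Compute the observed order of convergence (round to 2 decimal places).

1.33

p ≈ ln(r_6/r_5) / ln(r_5/r_4)
  = ln(5.182e-6/3.191e-4) / ln(3.191e-4/7.058e-3)
  = ln(0.0162394) / ln(0.0452111)
  = -4.12031 / -3.09641 ≈ 1.33067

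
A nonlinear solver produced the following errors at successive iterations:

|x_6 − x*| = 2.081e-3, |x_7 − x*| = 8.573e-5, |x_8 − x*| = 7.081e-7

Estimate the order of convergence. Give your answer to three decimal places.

p ≈ ln(|x_8 − x*|/|x_7 − x*|) / ln(|x_7 − x*|/|x_6 − x*|)
  = ln(7.081e-7/8.573e-5) / ln(8.573e-5/2.081e-3)
  = ln(0.00825965) / ln(0.0411965)
  = -4.796373 / -3.189402 ≈ 1.503847

1.504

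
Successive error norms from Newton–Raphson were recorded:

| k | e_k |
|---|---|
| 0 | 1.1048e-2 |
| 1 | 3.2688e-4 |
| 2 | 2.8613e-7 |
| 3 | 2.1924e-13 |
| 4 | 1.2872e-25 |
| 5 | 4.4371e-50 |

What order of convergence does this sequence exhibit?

2

Consecutive ratios: e_5/e_4 = 4.4371e-50/1.2872e-25 = 3.44709e-25, e_4/e_3 = 1.2872e-25/2.1924e-13 = 5.87119e-13.
p ≈ ln(3.44709e-25)/ln(5.87119e-13) = -56.3271/-28.1635 ≈ 2.00.
So the convergence is quadratic (order 2).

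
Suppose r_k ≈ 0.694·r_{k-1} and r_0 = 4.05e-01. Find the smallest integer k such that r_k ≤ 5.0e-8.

44

After k steps, r_k ≈ 4.05e-01·0.694^k.
Need 0.694^k ≤ 5.0e-8/4.05e-01 = 1.23457e-07.
k ≥ ln(1.23457e-07)/ln(0.694) = -15.9074/-0.36528 = 43.549.
Smallest integer k = 44.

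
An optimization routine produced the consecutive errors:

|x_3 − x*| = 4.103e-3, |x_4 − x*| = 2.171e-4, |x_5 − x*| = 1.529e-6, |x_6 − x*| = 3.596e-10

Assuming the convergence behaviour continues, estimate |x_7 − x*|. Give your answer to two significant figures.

2.7e-16

First estimate the order: p ≈ ln(|x_6 − x*|/|x_5 − x*|) / ln(|x_5 − x*|/|x_4 − x*|) = ln(3.596e-10/1.529e-6)/ln(1.529e-6/2.171e-4) = ln(0.000235186)/ln(0.00704284) ≈ 1.6859.
Then |x_7 − x*| ≈ |x_6 − x*|·(|x_6 − x*|/|x_5 − x*|)^p = 3.596e-10·(0.000235186)^1.6859 = 3.596e-10·7.63067e-07 ≈ 2.744e-16.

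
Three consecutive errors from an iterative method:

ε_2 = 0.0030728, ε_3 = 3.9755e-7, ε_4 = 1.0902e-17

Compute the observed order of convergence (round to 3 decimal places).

p ≈ ln(ε_4/ε_3) / ln(ε_3/ε_2)
  = ln(1.0902e-17/3.9755e-7) / ln(3.9755e-7/0.0030728)
  = ln(2.7423e-11) / ln(0.000129377)
  = -24.319639 / -8.952780 ≈ 2.716434

2.716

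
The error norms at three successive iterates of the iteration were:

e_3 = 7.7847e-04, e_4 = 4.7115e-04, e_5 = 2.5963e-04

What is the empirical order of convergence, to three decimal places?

p ≈ ln(e_5/e_4) / ln(e_4/e_3)
  = ln(2.5963e-04/4.7115e-04) / ln(4.7115e-04/7.7847e-04)
  = ln(0.551056) / ln(0.605226)
  = -0.595919 / -0.502153 ≈ 1.186728

1.187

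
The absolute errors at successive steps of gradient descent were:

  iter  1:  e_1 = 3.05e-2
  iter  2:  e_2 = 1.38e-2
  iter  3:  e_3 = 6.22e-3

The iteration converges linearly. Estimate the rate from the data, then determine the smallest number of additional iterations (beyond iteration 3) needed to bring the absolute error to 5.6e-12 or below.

Rate ρ ≈ e_3/e_2 = 6.22e-3/1.38e-2 = 0.4507.
After j more steps, e_{3+j} ≈ 6.22e-3·ρ^j; need ρ^j ≤ 5.6e-12/6.22e-3 = 9.00322e-10.
j ≥ ln(9.00322e-10)/ln(0.4507) = -20.8283/-0.79695 = 26.135.
So 27 more iterations are needed.

27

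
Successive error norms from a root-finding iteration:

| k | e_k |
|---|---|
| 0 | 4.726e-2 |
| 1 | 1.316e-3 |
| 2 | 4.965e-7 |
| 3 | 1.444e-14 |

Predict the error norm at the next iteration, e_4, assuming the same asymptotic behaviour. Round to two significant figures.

First estimate the order: p ≈ ln(e_3/e_2) / ln(e_2/e_1) = ln(1.444e-14/4.965e-7)/ln(4.965e-7/1.316e-3) = ln(2.90836e-08)/ln(0.00037728) ≈ 2.2015.
Then e_4 ≈ e_3·(e_3/e_2)^p = 1.444e-14·(2.90836e-08)^2.2015 = 1.444e-14·2.56284e-17 ≈ 3.701e-31.

3.7e-31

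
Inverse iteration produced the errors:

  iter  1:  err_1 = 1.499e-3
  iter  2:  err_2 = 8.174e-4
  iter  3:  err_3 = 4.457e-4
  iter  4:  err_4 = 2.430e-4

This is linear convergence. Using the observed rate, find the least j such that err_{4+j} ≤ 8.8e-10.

Rate ρ ≈ err_4/err_3 = 2.430e-4/4.457e-4 = 0.5452.
After j more steps, err_{4+j} ≈ 2.430e-4·ρ^j; need ρ^j ≤ 8.8e-10/2.430e-4 = 3.6214e-06.
j ≥ ln(3.6214e-06)/ln(0.5452) = -12.5286/-0.60660 = 20.654.
So 21 more iterations are needed.

21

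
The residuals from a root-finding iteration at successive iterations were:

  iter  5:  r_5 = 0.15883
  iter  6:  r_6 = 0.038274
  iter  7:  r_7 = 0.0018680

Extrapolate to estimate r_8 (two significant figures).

First estimate the order: p ≈ ln(r_7/r_6) / ln(r_6/r_5) = ln(0.0018680/0.038274)/ln(0.038274/0.15883) = ln(0.048806)/ln(0.240975) ≈ 2.1221.
Then r_8 ≈ r_7·(r_7/r_6)^p = 0.0018680·(0.048806)^2.1221 = 0.0018680·0.00164744 ≈ 3.077e-06.

3.1e-6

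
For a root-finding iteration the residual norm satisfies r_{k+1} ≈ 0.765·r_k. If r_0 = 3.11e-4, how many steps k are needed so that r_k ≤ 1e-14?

91

After k steps, r_k ≈ 3.11e-4·0.765^k.
Need 0.765^k ≤ 1e-14/3.11e-4 = 3.21543e-11.
k ≥ ln(3.21543e-11)/ln(0.765) = -24.1605/-0.26788 = 90.192.
Smallest integer k = 91.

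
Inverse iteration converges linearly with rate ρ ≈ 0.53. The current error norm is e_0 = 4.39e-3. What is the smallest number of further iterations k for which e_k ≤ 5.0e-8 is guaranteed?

18

After k steps, e_k ≈ 4.39e-3·0.53^k.
Need 0.53^k ≤ 5.0e-8/4.39e-3 = 1.13895e-05.
k ≥ ln(1.13895e-05)/ln(0.53) = -11.3828/-0.63488 = 17.929.
Smallest integer k = 18.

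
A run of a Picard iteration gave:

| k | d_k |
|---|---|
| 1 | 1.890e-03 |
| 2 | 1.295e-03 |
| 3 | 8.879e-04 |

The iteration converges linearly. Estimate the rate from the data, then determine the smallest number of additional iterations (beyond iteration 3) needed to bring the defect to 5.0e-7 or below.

Rate ρ ≈ d_3/d_2 = 8.879e-04/1.295e-03 = 0.6856.
After j more steps, d_{3+j} ≈ 8.879e-04·ρ^j; need ρ^j ≤ 5.0e-7/8.879e-04 = 0.000563126.
j ≥ ln(0.000563126)/ln(0.6856) = -7.4820/-0.37746 = 19.822.
So 20 more iterations are needed.

20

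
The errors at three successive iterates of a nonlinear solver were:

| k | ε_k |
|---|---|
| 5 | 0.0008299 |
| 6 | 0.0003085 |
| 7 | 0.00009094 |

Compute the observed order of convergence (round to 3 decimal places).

1.234

p ≈ ln(ε_7/ε_6) / ln(ε_6/ε_5)
  = ln(0.00009094/0.0003085) / ln(0.0003085/0.0008299)
  = ln(0.294781) / ln(0.371732)
  = -1.221523 / -0.989582 ≈ 1.234383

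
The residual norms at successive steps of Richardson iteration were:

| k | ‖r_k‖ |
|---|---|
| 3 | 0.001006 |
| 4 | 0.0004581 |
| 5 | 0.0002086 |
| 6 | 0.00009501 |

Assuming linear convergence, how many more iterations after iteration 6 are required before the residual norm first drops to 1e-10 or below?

18

Rate ρ ≈ ‖r_6‖/‖r_5‖ = 0.00009501/0.0002086 = 0.4555.
After j more steps, ‖r_{6+j}‖ ≈ 0.00009501·ρ^j; need ρ^j ≤ 1e-10/0.00009501 = 1.05252e-06.
j ≥ ln(1.05252e-06)/ln(0.4555) = -13.7643/-0.78636 = 17.504.
So 18 more iterations are needed.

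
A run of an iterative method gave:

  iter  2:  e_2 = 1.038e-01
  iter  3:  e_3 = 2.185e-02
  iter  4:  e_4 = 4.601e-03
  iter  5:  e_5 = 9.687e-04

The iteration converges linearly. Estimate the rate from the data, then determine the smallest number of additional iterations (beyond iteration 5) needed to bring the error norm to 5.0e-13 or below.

14

Rate ρ ≈ e_5/e_4 = 9.687e-04/4.601e-03 = 0.2105.
After j more steps, e_{5+j} ≈ 9.687e-04·ρ^j; need ρ^j ≤ 5.0e-13/9.687e-04 = 5.16156e-10.
j ≥ ln(5.16156e-10)/ln(0.2105) = -21.3846/-1.55827 = 13.723.
So 14 more iterations are needed.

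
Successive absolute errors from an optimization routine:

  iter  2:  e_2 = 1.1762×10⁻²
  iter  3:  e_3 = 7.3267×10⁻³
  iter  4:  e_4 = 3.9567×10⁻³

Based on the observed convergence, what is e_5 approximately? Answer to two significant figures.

1.8e-3

First estimate the order: p ≈ ln(e_4/e_3) / ln(e_3/e_2) = ln(3.9567×10⁻³/7.3267×10⁻³)/ln(7.3267×10⁻³/1.1762×10⁻²) = ln(0.540038)/ln(0.622913) ≈ 1.3016.
Then e_5 ≈ e_4·(e_4/e_3)^p = 3.9567×10⁻³·(0.540038)^1.3016 = 3.9567×10⁻³·0.44846 ≈ 0.001774.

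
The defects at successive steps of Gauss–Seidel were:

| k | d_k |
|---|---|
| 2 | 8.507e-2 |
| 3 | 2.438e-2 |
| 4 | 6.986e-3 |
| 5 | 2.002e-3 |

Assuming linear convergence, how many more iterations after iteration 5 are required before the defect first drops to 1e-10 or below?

14

Rate ρ ≈ d_5/d_4 = 2.002e-3/6.986e-3 = 0.2866.
After j more steps, d_{5+j} ≈ 2.002e-3·ρ^j; need ρ^j ≤ 1e-10/2.002e-3 = 4.995e-08.
j ≥ ln(4.995e-08)/ln(0.2866) = -16.8122/-1.24967 = 13.453.
So 14 more iterations are needed.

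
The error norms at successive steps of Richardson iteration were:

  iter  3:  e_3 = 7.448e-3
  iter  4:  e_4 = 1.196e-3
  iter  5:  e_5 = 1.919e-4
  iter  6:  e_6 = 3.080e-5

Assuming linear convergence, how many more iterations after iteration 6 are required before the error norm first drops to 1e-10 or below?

7

Rate ρ ≈ e_6/e_5 = 3.080e-5/1.919e-4 = 0.1605.
After j more steps, e_{6+j} ≈ 3.080e-5·ρ^j; need ρ^j ≤ 1e-10/3.080e-5 = 3.24675e-06.
j ≥ ln(3.24675e-06)/ln(0.1605) = -12.6379/-1.82946 = 6.908.
So 7 more iterations are needed.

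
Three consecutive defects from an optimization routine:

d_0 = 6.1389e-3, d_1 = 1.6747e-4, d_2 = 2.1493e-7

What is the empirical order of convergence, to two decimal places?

1.85

p ≈ ln(d_2/d_1) / ln(d_1/d_0)
  = ln(2.1493e-7/1.6747e-4) / ln(1.6747e-4/6.1389e-3)
  = ln(0.00128339) / ln(0.0272801)
  = -6.65825 / -3.60160 ≈ 1.84869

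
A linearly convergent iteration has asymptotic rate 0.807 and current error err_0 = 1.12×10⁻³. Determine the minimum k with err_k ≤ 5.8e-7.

After k steps, err_k ≈ 1.12×10⁻³·0.807^k.
Need 0.807^k ≤ 5.8e-7/1.12×10⁻³ = 0.000517857.
k ≥ ln(0.000517857)/ln(0.807) = -7.5658/-0.21443 = 35.283.
Smallest integer k = 36.

36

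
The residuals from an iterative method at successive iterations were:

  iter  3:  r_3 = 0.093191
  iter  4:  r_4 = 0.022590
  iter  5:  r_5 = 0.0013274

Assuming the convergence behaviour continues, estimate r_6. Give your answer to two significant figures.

4.6e-6

First estimate the order: p ≈ ln(r_5/r_4) / ln(r_4/r_3) = ln(0.0013274/0.022590)/ln(0.022590/0.093191) = ln(0.0587605)/ln(0.242405) ≈ 2.0000.
Then r_6 ≈ r_5·(r_5/r_4)^p = 0.0013274·(0.0587605)^2.0000 = 0.0013274·0.0034528 ≈ 4.583e-06.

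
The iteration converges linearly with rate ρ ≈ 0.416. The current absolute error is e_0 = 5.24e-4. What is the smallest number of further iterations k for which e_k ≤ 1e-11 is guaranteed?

After k steps, e_k ≈ 5.24e-4·0.416^k.
Need 0.416^k ≤ 1e-11/5.24e-4 = 1.9084e-08.
k ≥ ln(1.9084e-08)/ln(0.416) = -17.7744/-0.87707 = 20.266.
Smallest integer k = 21.

21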